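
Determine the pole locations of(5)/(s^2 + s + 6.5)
Set denominator = 0: s^2 + s + 6.5 = 0 → Poles: -0.5 + 2.5j, -0.5 - 2.5j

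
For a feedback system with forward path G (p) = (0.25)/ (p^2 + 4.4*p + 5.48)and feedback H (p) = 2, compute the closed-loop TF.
Closed-loop T = G/(1+GH).
Numerator: G_num * H_den = 0.25.
Denominator: G_den * H_den + G_num * H_num = (p^2 + 4.4*p + 5.48) + (0.5) = p^2 + 4.4*p + 5.98.
T(p) = (0.25)/(p^2 + 4.4*p + 5.98)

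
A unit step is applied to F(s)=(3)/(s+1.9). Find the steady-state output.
FVT: lim_{t→∞} y(t) = lim_{s→0} s*Y(s) where Y(s) = F(s)/s.
= lim_{s→0} F(s) = F(0) = num(0)/den(0) = 3/1.9 = 1.579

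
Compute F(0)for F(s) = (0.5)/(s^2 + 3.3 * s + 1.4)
DC gain = F(0) = num(0)/den(0) = 0.5/1.4 = 0.3571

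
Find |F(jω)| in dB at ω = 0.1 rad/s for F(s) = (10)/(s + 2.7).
Substitute s = j*0.1: F(j0.1) = 3.69863 - 0.136986j.
|F(j0.1)| = sqrt(Re² + Im²) = 3.701.
20*log₁₀(3.701) = 11.37 dB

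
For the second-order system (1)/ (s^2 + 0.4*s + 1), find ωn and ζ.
Standard form: ωn²/(s²+2ζωn·s+ωn²).
const=1=ωn² → ωn=1, s coeff=0.4=2ζωn → ζ=0.2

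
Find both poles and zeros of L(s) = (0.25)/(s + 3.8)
Set denominator = 0: s + 3.8 = 0 → Poles: -3.8
Numerator is a nonzero constant (0.25) → Zeros: none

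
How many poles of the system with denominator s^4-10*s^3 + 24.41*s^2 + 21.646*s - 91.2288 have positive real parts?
s^4 - 10*s^3 + 24.41*s^2 + 21.646*s - 91.2288 = (s - 2.6)(s - 4.3)(s + 1.7)(s - 4.8). Poles: -1.7, 2.6, 4.3, 4.8. RHP poles (Re>0): 3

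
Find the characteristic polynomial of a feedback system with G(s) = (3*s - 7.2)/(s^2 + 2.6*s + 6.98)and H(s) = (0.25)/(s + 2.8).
Characteristic poly = G_den * H_den + G_num * H_num = (s^3 + 5.4*s^2 + 14.26*s + 19.544) + (0.75*s - 1.8) = s^3 + 5.4*s^2 + 15.01*s + 17.744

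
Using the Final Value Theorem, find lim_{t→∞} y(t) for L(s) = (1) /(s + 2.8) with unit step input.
FVT: lim_{t→∞} y(t) = lim_{s→0} s*Y(s) where Y(s) = L(s)/s.
= lim_{s→0} L(s) = L(0) = num(0)/den(0) = 1/2.8 = 0.3571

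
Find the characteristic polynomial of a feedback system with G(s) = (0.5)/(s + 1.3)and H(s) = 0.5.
Characteristic poly = G_den * H_den + G_num * H_num = (s + 1.3) + (0.25) = s + 1.55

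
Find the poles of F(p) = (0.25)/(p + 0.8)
Set denominator = 0: p + 0.8 = 0 → Poles: -0.8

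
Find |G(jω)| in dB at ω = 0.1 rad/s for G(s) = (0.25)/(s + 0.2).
Substitute s = j*0.1: G(j0.1) = 1 - 0.5j.
|G(j0.1)| = sqrt(Re² + Im²) = 1.118.
20*log₁₀(1.118) = 0.97 dB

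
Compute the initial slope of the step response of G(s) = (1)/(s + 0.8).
IVT: y'(0⁺) = lim_{s→∞} s²·Y(s) = lim_{s→∞} s·G(s).
deg(num) = 0, deg(den) = 1, relative degree = 1, so s·G(s) → (leading num)/(leading den) = 1/1 = 1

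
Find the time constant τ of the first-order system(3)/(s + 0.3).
First-order system: τ = -1/pole. Pole = -0.3. τ = -1/(-0.3) = 3.333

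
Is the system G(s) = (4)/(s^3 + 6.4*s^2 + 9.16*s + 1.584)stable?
Denominator: s^3 + 6.4*s^2 + 9.16*s + 1.584 = (s + 4.4)(s + 0.2)(s + 1.8). Poles: -0.2, -1.8, -4.4. All Re(p)<0: Yes (stable)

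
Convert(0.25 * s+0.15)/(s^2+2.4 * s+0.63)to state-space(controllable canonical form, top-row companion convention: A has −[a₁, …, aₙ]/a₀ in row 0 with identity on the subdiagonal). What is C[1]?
Reachable canonical form: C = numerator coefficients (right-aligned, zero-padded to length n).
num = 0.25*s + 0.15, C = [[0.25, 0.15]].
C[1] = 0.15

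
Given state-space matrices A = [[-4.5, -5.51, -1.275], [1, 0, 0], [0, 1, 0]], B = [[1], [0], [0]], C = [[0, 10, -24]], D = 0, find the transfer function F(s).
F(s) = C(sI - A)⁻¹B + D.
Characteristic polynomial det(sI - A) = s^3 + 4.5*s^2 + 5.51*s + 1.275.
Numerator from C·adj(sI-A)·B + D·det(sI-A) = 10*s - 24.
F(s) = (10*s - 24)/(s^3 + 4.5*s^2 + 5.51*s + 1.275)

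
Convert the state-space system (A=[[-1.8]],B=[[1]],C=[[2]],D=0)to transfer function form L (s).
L(s) = C(sI - A)⁻¹B + D.
Characteristic polynomial det(sI - A) = s + 1.8.
Numerator from C·adj(sI-A)·B + D·det(sI-A) = 2.
L(s) = (2)/(s + 1.8)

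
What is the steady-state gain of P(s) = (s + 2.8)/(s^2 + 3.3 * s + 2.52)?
DC gain = P(0) = num(0)/den(0) = 2.8/2.52 = 1.111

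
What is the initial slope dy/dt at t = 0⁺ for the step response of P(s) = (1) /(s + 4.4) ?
IVT: y'(0⁺) = lim_{s→∞} s²·Y(s) = lim_{s→∞} s·P(s).
deg(num) = 0, deg(den) = 1, relative degree = 1, so s·P(s) → (leading num)/(leading den) = 1/1 = 1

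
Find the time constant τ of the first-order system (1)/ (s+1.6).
First-order system: τ = -1/pole. Pole = -1.6. τ = -1/(-1.6) = 0.625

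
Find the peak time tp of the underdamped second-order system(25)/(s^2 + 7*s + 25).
Standard form: ωn²/(s²+2ζωn·s+ωn²) → ωn = 5, ζ = 0.7.
ωd = ωn·√(1-ζ²) = 5·√(1-0.7²) = 3.571.
tp = π/ωd = π/3.571 = 0.8798 s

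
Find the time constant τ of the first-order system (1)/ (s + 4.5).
First-order system: τ = -1/pole. Pole = -4.5. τ = -1/(-4.5) = 0.2222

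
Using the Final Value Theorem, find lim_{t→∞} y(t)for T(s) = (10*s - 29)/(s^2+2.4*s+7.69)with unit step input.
FVT: lim_{t→∞} y(t) = lim_{s→0} s*Y(s) where Y(s) = T(s)/s.
= lim_{s→0} T(s) = T(0) = num(0)/den(0) = -29/7.69 = -3.771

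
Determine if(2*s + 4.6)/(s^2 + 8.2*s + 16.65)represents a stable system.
Denominator: s^2 + 8.2*s + 16.65 = (s + 4.5)(s + 3.7). Poles: -3.7, -4.5. All Re(p)<0: Yes (stable)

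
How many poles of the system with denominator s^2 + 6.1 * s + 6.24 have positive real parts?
s^2 + 6.1*s + 6.24 = (s + 4.8)(s + 1.3). Poles: -1.3, -4.8. RHP poles (Re>0): 0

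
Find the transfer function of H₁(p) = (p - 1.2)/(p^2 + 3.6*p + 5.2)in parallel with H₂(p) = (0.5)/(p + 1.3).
Parallel: H = H₁ + H₂ = (n₁·d₂ + n₂·d₁)/(d₁·d₂).
n₁·d₂ = p^2 + 0.1*p - 1.56. n₂·d₁ = 0.5*p^2 + 1.8*p + 2.6. Sum = 1.5*p^2 + 1.9*p + 1.04. d₁·d₂ = p^3 + 4.9*p^2 + 9.88*p + 6.76.
H(p) = (1.5*p^2 + 1.9*p + 1.04)/(p^3 + 4.9*p^2 + 9.88*p + 6.76)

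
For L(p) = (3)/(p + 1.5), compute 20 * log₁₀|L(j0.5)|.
Substitute p = j*0.5: L(j0.5) = 1.8 - 0.6j.
|L(j0.5)| = sqrt(Re² + Im²) = 1.897.
20*log₁₀(1.897) = 5.56 dB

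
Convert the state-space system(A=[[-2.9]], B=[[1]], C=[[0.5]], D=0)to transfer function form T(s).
T(s) = C(sI - A)⁻¹B + D.
Characteristic polynomial det(sI - A) = s + 2.9.
Numerator from C·adj(sI-A)·B + D·det(sI-A) = 0.5.
T(s) = (0.5)/(s + 2.9)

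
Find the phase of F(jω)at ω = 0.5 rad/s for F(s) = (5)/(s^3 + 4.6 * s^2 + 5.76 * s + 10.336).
Substitute s = j*0.5: F(j0.5) = 0.499388 - 0.149773j.
∠F(j0.5) = atan2(Im, Re) = atan2(-0.149773, 0.499388) = -16.69°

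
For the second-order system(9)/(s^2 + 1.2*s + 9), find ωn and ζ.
Standard form: ωn²/(s²+2ζωn·s+ωn²).
const=9=ωn² → ωn=3, s coeff=1.2=2ζωn → ζ=0.2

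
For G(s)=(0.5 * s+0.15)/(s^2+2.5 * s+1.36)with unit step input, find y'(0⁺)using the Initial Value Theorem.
IVT: y'(0⁺) = lim_{s→∞} s²·Y(s) = lim_{s→∞} s·G(s).
deg(num) = 1, deg(den) = 2, relative degree = 1, so s·G(s) → (leading num)/(leading den) = 0.5/1 = 0.5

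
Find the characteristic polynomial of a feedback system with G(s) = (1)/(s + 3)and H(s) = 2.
Characteristic poly = G_den * H_den + G_num * H_num = (s + 3) + (2) = s + 5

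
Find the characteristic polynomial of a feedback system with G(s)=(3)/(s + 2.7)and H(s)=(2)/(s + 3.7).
Characteristic poly = G_den * H_den + G_num * H_num = (s^2 + 6.4*s + 9.99) + (6) = s^2 + 6.4*s + 15.99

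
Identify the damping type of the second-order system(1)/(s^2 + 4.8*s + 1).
Standard form: ωn²/(s²+2ζωn·s+ωn²) gives ωn=1, ζ=2.4.
Overdamped (ζ = 2.4 > 1)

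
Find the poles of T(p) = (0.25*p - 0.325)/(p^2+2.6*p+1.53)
Set denominator = 0: p^2 + 2.6*p + 1.53 = (p + 0.9)(p + 1.7) = 0 → Poles: -0.9, -1.7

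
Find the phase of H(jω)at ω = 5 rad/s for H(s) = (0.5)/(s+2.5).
Substitute s = j*5: H(j5) = 0.04 - 0.08j.
∠H(j5) = atan2(Im, Re) = atan2(-0.08, 0.04) = -63.43°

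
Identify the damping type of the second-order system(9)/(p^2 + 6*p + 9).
Standard form: ωn²/(p²+2ζωn·p+ωn²) gives ωn=3, ζ=1.
Critically damped (ζ = 1)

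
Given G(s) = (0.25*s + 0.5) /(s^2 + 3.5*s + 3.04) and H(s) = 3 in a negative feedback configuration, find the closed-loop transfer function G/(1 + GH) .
Closed-loop T = G/(1+GH).
Numerator: G_num * H_den = 0.25*s + 0.5.
Denominator: G_den * H_den + G_num * H_num = (s^2 + 3.5*s + 3.04) + (0.75*s + 1.5) = s^2 + 4.25*s + 4.54.
T(s) = (0.25*s + 0.5)/(s^2 + 4.25*s + 4.54)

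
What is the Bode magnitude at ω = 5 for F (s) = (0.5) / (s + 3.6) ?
Substitute s = j*5: F(j5) = 0.0474183 - 0.0658588j.
|F(j5)| = sqrt(Re² + Im²) = 0.08115.
20*log₁₀(0.08115) = -21.81 dB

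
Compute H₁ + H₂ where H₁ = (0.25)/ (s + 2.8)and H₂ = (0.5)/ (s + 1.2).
Parallel: H = H₁ + H₂ = (n₁·d₂ + n₂·d₁)/(d₁·d₂).
n₁·d₂ = 0.25*s + 0.3. n₂·d₁ = 0.5*s + 1.4. Sum = 0.75*s + 1.7. d₁·d₂ = s^2 + 4*s + 3.36.
H(s) = (0.75*s + 1.7)/(s^2 + 4*s + 3.36)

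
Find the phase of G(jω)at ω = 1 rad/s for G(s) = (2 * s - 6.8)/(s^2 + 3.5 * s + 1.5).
Substitute s = j*1: G(j1) = 0.288 + 1.984j.
∠G(j1) = atan2(Im, Re) = atan2(1.984, 0.288) = 81.74°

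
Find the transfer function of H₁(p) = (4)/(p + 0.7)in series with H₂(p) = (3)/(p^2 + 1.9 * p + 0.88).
Series: H = H₁ · H₂ = (n₁·n₂)/(d₁·d₂).
Num: n₁·n₂ = 12. Den: d₁·d₂ = p^3 + 2.6*p^2 + 2.21*p + 0.616.
H(p) = (12)/(p^3 + 2.6*p^2 + 2.21*p + 0.616)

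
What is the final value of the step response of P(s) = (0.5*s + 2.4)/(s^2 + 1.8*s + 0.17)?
FVT: lim_{t→∞} y(t) = lim_{s→0} s*Y(s) where Y(s) = P(s)/s.
= lim_{s→0} P(s) = P(0) = num(0)/den(0) = 2.4/0.17 = 14.12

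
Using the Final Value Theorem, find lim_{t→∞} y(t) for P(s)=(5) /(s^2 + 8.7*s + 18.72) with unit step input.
FVT: lim_{t→∞} y(t) = lim_{s→0} s*Y(s) where Y(s) = P(s)/s.
= lim_{s→0} P(s) = P(0) = num(0)/den(0) = 5/18.72 = 0.2671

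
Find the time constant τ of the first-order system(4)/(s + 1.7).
First-order system: τ = -1/pole. Pole = -1.7. τ = -1/(-1.7) = 0.5882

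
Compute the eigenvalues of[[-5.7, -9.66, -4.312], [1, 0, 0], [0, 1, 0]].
Eigenvalues solve det(λI - A) = 0.
Characteristic polynomial: λ^3 + 5.7*λ^2 + 9.66*λ + 4.312 = 0.
Factor: (λ + 2.2)(λ + 2.8)(λ + 0.7) = 0.
Roots: -0.7, -2.2, -2.8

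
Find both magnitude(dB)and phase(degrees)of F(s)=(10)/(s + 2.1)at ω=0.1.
Substitute s = j*0.1: F(j0.1) = 4.75113 - 0.226244j.
|F| = 20*log₁₀(sqrt(Re²+Im²)) = 13.55 dB.
∠F = atan2(Im, Re) = -2.73°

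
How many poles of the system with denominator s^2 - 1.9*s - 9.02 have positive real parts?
s^2 - 1.9*s - 9.02 = (s - 4.1)(s + 2.2). Poles: -2.2, 4.1. RHP poles (Re>0): 1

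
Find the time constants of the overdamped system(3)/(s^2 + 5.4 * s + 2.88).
Overdamped: real poles at -0.6, -4.8. τ = -1/pole → τ₁ = 1.667, τ₂ = 0.2083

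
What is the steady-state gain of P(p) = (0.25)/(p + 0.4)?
DC gain = P(0) = num(0)/den(0) = 0.25/0.4 = 0.625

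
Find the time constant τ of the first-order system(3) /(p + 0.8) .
First-order system: τ = -1/pole. Pole = -0.8. τ = -1/(-0.8) = 1.25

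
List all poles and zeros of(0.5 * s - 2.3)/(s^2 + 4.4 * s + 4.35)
Set denominator = 0: s^2 + 4.4*s + 4.35 = (s + 2.9)(s + 1.5) = 0 → Poles: -1.5, -2.9
Set numerator = 0: 0.5*s - 2.3 = 0 → Zeros: 4.6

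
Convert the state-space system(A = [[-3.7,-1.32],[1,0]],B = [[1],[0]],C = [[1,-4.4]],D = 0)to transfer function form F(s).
F(s) = C(sI - A)⁻¹B + D.
Characteristic polynomial det(sI - A) = s^2 + 3.7*s + 1.32.
Numerator from C·adj(sI-A)·B + D·det(sI-A) = s - 4.4.
F(s) = (s - 4.4)/(s^2 + 3.7*s + 1.32)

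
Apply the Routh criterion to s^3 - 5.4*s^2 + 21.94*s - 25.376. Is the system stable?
Routh array:
s^3: [1, 21.94]; s^2: [-5.4, -25.376]; s^1: [17.2407]; s^0: [-25.376]
First column: [1, -5.4, 17.2407, -25.376]. Sign changes = 3.
No, unstable (3 RHP root(s))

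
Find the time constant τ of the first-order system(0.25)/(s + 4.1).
First-order system: τ = -1/pole. Pole = -4.1. τ = -1/(-4.1) = 0.2439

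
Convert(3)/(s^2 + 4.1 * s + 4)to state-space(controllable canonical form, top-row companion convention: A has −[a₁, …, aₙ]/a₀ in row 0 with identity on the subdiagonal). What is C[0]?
Reachable canonical form: C = numerator coefficients (right-aligned, zero-padded to length n).
num = 3, C = [[0, 3]].
C[0] = 0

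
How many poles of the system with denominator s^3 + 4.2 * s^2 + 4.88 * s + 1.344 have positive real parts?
s^3 + 4.2*s^2 + 4.88*s + 1.344 = (s + 0.4)(s + 2.4)(s + 1.4). Poles: -0.4, -1.4, -2.4. RHP poles (Re>0): 0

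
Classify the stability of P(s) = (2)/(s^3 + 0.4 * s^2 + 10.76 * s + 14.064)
Denominator: s^3 + 0.4*s^2 + 10.76*s + 14.064 = (s + 1.2)(s^2 - 0.8*s + 11.72). Poles: -1.2, 0.4 + 3.4j, 0.4 - 3.4j. Unstable (2 pole(s) in RHP)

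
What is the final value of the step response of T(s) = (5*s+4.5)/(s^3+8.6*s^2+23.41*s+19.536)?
FVT: lim_{t→∞} y(t) = lim_{s→0} s*Y(s) where Y(s) = T(s)/s.
= lim_{s→0} T(s) = T(0) = num(0)/den(0) = 4.5/19.536 = 0.2303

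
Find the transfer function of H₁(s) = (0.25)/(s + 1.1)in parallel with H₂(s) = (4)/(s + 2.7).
Parallel: H = H₁ + H₂ = (n₁·d₂ + n₂·d₁)/(d₁·d₂).
n₁·d₂ = 0.25*s + 0.675. n₂·d₁ = 4*s + 4.4. Sum = 4.25*s + 5.075. d₁·d₂ = s^2 + 3.8*s + 2.97.
H(s) = (4.25*s + 5.075)/(s^2 + 3.8*s + 2.97)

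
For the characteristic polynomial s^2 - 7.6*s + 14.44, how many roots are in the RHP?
s^2 - 7.6*s + 14.44 = (s - 3.8)(s - 3.8). Poles: 3.8, 3.8. RHP poles (Re>0): 2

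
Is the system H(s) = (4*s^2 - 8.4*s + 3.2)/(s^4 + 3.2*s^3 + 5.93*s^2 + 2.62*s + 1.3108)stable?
Denominator: s^4 + 3.2*s^3 + 5.93*s^2 + 2.62*s + 1.3108 = (s^2 + 0.4*s + 0.29)(s^2 + 2.8*s + 4.52). Poles: -0.2 + 0.5j, -0.2 - 0.5j, -1.4 + 1.6j, -1.4 - 1.6j. All Re(p)<0: Yes (stable)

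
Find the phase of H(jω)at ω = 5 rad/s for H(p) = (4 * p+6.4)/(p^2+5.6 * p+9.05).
Substitute p = j*5: H(j5) = 0.440985 - 0.479775j.
∠H(j5) = atan2(Im, Re) = atan2(-0.479775, 0.440985) = -47.41°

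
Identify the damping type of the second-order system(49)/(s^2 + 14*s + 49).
Standard form: ωn²/(s²+2ζωn·s+ωn²) gives ωn=7, ζ=1.
Critically damped (ζ = 1)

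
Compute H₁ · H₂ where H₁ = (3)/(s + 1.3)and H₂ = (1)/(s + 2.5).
Series: H = H₁ · H₂ = (n₁·n₂)/(d₁·d₂).
Num: n₁·n₂ = 3. Den: d₁·d₂ = s^2 + 3.8*s + 3.25.
H(s) = (3)/(s^2 + 3.8*s + 3.25)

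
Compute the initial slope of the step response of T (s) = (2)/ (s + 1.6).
IVT: y'(0⁺) = lim_{s→∞} s²·Y(s) = lim_{s→∞} s·T(s).
deg(num) = 0, deg(den) = 1, relative degree = 1, so s·T(s) → (leading num)/(leading den) = 2/1 = 2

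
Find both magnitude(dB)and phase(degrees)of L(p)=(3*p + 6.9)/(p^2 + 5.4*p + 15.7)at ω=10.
Substitute p = j*10: L(j10) = 0.1036 - 0.289509j.
|L| = 20*log₁₀(sqrt(Re²+Im²)) = -10.24 dB.
∠L = atan2(Im, Re) = -70.31°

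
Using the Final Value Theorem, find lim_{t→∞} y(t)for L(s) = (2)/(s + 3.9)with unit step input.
FVT: lim_{t→∞} y(t) = lim_{s→0} s*Y(s) where Y(s) = L(s)/s.
= lim_{s→0} L(s) = L(0) = num(0)/den(0) = 2/3.9 = 0.5128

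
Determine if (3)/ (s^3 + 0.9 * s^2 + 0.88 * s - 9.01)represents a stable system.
Denominator: s^3 + 0.9*s^2 + 0.88*s - 9.01 = (s - 1.7)(s^2 + 2.6*s + 5.3). Poles: -1.3 + 1.9j, -1.3 - 1.9j, 1.7. All Re(p)<0: No (unstable)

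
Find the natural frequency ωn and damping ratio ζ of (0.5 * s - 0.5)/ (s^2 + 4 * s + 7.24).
Underdamped: complex pole -2 + 1.8j. ωn = |pole| = 2.691, ζ = -Re(pole)/ωn = 0.7433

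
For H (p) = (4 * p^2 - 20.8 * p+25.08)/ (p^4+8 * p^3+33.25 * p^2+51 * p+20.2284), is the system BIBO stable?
Denominator: p^4 + 8*p^3 + 33.25*p^2 + 51*p + 20.2284 = (p + 1.8)(p + 0.6)(p^2 + 5.6*p + 18.73). Poles: -0.6, -1.8, -2.8 + 3.3j, -2.8 - 3.3j. All Re(p)<0: Yes (stable)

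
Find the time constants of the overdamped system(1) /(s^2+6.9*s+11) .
Overdamped: real poles at -2.5, -4.4. τ = -1/pole → τ₁ = 0.4, τ₂ = 0.2273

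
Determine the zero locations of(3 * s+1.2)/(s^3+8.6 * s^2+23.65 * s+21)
Set numerator = 0: 3*s + 1.2 = 0 → Zeros: -0.4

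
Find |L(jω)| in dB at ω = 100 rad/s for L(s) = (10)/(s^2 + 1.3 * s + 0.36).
Substitute s = j*100: L(j100) = -0.000999867 - 1.29987e-05j.
|L(j100)| = sqrt(Re² + Im²) = 0.001.
20*log₁₀(0.001) = -60.00 dB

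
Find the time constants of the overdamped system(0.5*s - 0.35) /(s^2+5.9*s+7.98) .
Overdamped: real poles at -2.1, -3.8. τ = -1/pole → τ₁ = 0.4762, τ₂ = 0.2632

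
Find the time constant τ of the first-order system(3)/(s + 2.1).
First-order system: τ = -1/pole. Pole = -2.1. τ = -1/(-2.1) = 0.4762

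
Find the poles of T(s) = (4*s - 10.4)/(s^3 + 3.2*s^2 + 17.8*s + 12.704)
Set denominator = 0: s^3 + 3.2*s^2 + 17.8*s + 12.704 = (s + 0.8)(s^2 + 2.4*s + 15.88) = 0 → Poles: -0.8, -1.2 + 3.8j, -1.2 - 3.8j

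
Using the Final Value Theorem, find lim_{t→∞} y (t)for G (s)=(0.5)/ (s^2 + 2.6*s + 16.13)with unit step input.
FVT: lim_{t→∞} y(t) = lim_{s→0} s*Y(s) where Y(s) = G(s)/s.
= lim_{s→0} G(s) = G(0) = num(0)/den(0) = 0.5/16.13 = 0.031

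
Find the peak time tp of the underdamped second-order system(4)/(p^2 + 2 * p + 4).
Standard form: ωn²/(p²+2ζωn·p+ωn²) → ωn = 2, ζ = 0.5.
ωd = ωn·√(1-ζ²) = 2·√(1-0.5²) = 1.732.
tp = π/ωd = π/1.732 = 1.814 s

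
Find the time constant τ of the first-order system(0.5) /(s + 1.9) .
First-order system: τ = -1/pole. Pole = -1.9. τ = -1/(-1.9) = 0.5263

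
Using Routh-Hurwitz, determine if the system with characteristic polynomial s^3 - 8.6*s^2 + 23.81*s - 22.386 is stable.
Routh array:
s^3: [1, 23.81]; s^2: [-8.6, -22.386]; s^1: [21.207]; s^0: [-22.386]
First column: [1, -8.6, 21.207, -22.386]. Sign changes = 3.
No, unstable (3 RHP root(s))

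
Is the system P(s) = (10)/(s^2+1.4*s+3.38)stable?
Denominator: s^2 + 1.4*s + 3.38. Poles: -0.7 + 1.7j, -0.7 - 1.7j. All Re(p)<0: Yes (stable)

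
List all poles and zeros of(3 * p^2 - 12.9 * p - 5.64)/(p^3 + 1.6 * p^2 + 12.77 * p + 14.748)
Set denominator = 0: p^3 + 1.6*p^2 + 12.77*p + 14.748 = (p + 1.2)(p^2 + 0.4*p + 12.29) = 0 → Poles: -0.2 + 3.5j, -0.2 - 3.5j, -1.2
Set numerator = 0: 3*p^2 - 12.9*p - 5.64 = 3*(p + 0.4)(p - 4.7) = 0 → Zeros: -0.4, 4.7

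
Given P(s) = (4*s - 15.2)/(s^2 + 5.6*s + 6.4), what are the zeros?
Set numerator = 0: 4*s - 15.2 = 0 → Zeros: 3.8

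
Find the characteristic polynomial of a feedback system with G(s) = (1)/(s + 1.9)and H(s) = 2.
Characteristic poly = G_den * H_den + G_num * H_num = (s + 1.9) + (2) = s + 3.9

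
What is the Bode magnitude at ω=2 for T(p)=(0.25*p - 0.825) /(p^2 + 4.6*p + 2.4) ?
Substitute p = j*2: T(j2) = 0.0678899 + 0.077867j.
|T(j2)| = sqrt(Re² + Im²) = 0.1033.
20*log₁₀(0.1033) = -19.72 dB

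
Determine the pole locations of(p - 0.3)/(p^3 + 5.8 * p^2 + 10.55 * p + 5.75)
Set denominator = 0: p^3 + 5.8*p^2 + 10.55*p + 5.75 = (p + 1)(p + 2.3)(p + 2.5) = 0 → Poles: -1, -2.3, -2.5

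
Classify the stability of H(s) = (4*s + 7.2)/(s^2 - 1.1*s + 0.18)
Denominator: s^2 - 1.1*s + 0.18 = (s - 0.9)(s - 0.2). Poles: 0.2, 0.9. Unstable (2 pole(s) in RHP)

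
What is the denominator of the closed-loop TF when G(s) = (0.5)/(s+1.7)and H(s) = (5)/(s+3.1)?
Characteristic poly = G_den * H_den + G_num * H_num = (s^2 + 4.8*s + 5.27) + (2.5) = s^2 + 4.8*s + 7.77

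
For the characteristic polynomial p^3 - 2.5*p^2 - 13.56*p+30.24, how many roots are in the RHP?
p^3 - 2.5*p^2 - 13.56*p + 30.24 = (p - 4)(p + 3.6)(p - 2.1). Poles: -3.6, 2.1, 4. RHP poles (Re>0): 2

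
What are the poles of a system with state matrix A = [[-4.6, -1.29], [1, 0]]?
Eigenvalues solve det(λI - A) = 0.
Characteristic polynomial: λ^2 + 4.6*λ + 1.29 = 0.
Factor: (λ + 0.3)(λ + 4.3) = 0.
Roots: -0.3, -4.3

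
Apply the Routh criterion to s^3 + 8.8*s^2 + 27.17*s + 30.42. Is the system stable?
Routh array:
s^3: [1, 27.17]; s^2: [8.8, 30.42]; s^1: [23.7132]; s^0: [30.42]
First column: [1, 8.8, 23.7132, 30.42]. Sign changes = 0.
Yes, stable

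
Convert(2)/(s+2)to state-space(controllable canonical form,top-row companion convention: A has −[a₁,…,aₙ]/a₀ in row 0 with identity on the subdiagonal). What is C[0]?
Reachable canonical form: C = numerator coefficients (right-aligned, zero-padded to length n).
num = 2, C = [[2]].
C[0] = 2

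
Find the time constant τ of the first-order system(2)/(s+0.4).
First-order system: τ = -1/pole. Pole = -0.4. τ = -1/(-0.4) = 2.5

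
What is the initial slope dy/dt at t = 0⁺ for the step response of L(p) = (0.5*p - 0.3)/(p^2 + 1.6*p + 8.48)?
IVT: y'(0⁺) = lim_{p→∞} p²·Y(p) = lim_{p→∞} p·L(p).
deg(num) = 1, deg(den) = 2, relative degree = 1, so p·L(p) → (leading num)/(leading den) = 0.5/1 = 0.5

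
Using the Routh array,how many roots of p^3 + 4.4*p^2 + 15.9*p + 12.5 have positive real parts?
Routh array:
p^3: [1, 15.9]; p^2: [4.4, 12.5]; p^1: [13.0591]; p^0: [12.5]
First column: [1, 4.4, 13.0591, 12.5]. Sign changes = RHP roots = 0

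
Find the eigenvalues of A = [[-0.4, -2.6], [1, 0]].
Eigenvalues solve det(λI - A) = 0.
Characteristic polynomial: λ^2 + 0.4*λ + 2.6 = 0.
Roots: -0.2 + 1.6j, -0.2 - 1.6j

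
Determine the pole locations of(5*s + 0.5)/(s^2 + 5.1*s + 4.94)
Set denominator = 0: s^2 + 5.1*s + 4.94 = (s + 1.3)(s + 3.8) = 0 → Poles: -1.3, -3.8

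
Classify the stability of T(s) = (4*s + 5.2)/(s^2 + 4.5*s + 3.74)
Denominator: s^2 + 4.5*s + 3.74 = (s + 1.1)(s + 3.4). Poles: -1.1, -3.4. Stable (all poles in LHP)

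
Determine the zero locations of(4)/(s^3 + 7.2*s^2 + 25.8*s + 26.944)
Numerator is a nonzero constant (4) → Zeros: none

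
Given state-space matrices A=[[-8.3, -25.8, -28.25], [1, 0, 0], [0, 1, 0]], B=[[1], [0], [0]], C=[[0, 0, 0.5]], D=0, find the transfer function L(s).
L(s) = C(sI - A)⁻¹B + D.
Characteristic polynomial det(sI - A) = s^3 + 8.3*s^2 + 25.8*s + 28.25.
Numerator from C·adj(sI-A)·B + D·det(sI-A) = 0.5.
L(s) = (0.5)/(s^3 + 8.3*s^2 + 25.8*s + 28.25)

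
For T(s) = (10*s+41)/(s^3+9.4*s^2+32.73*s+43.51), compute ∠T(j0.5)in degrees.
Substitute s = j*0.5: T(j0.5) = 0.903404 - 0.234968j.
∠T(j0.5) = atan2(Im, Re) = atan2(-0.234968, 0.903404) = -14.58°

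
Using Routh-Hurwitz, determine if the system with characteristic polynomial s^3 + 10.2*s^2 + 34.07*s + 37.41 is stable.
Routh array:
s^3: [1, 34.07]; s^2: [10.2, 37.41]; s^1: [30.4024]; s^0: [37.41]
First column: [1, 10.2, 30.4024, 37.41]. Sign changes = 0.
Yes, stable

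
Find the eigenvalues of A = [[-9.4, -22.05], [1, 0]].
Eigenvalues solve det(λI - A) = 0.
Characteristic polynomial: λ^2 + 9.4*λ + 22.05 = 0.
Factor: (λ + 4.5)(λ + 4.9) = 0.
Roots: -4.5, -4.9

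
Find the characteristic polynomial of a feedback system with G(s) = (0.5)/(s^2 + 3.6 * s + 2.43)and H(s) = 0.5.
Characteristic poly = G_den * H_den + G_num * H_num = (s^2 + 3.6*s + 2.43) + (0.25) = s^2 + 3.6*s + 2.68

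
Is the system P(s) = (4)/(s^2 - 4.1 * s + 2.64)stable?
Denominator: s^2 - 4.1*s + 2.64 = (s - 3.3)(s - 0.8). Poles: 0.8, 3.3. All Re(p)<0: No (unstable)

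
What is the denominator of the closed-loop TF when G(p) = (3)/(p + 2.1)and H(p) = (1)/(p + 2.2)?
Characteristic poly = G_den * H_den + G_num * H_num = (p^2 + 4.3*p + 4.62) + (3) = p^2 + 4.3*p + 7.62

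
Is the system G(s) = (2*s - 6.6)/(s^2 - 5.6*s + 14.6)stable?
Denominator: s^2 - 5.6*s + 14.6. Poles: 2.8 + 2.6j, 2.8 - 2.6j. All Re(p)<0: No (unstable)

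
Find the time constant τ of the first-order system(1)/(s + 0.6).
First-order system: τ = -1/pole. Pole = -0.6. τ = -1/(-0.6) = 1.667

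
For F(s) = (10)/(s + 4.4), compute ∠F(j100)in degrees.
Substitute s = j*100: F(j100) = 0.0043915 - 0.0998068j.
∠F(j100) = atan2(Im, Re) = atan2(-0.0998068, 0.0043915) = -87.48°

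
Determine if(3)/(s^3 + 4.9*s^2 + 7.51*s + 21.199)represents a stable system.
Denominator: s^3 + 4.9*s^2 + 7.51*s + 21.199 = (s + 4.3)(s^2 + 0.6*s + 4.93). Poles: -0.3 + 2.2j, -0.3 - 2.2j, -4.3. All Re(p)<0: Yes (stable)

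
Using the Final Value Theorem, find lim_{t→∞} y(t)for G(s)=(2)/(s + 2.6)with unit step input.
FVT: lim_{t→∞} y(t) = lim_{s→0} s*Y(s) where Y(s) = G(s)/s.
= lim_{s→0} G(s) = G(0) = num(0)/den(0) = 2/2.6 = 0.7692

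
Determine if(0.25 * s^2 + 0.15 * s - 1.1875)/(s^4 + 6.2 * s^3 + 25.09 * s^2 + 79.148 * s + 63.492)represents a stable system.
Denominator: s^4 + 6.2*s^3 + 25.09*s^2 + 79.148*s + 63.492 = (s + 1.1)(s + 3.9)(s^2 + 1.2*s + 14.8). Poles: -0.6 + 3.8j, -0.6 - 3.8j, -1.1, -3.9. All Re(p)<0: Yes (stable)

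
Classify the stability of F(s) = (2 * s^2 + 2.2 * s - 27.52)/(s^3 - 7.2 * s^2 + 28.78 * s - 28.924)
Denominator: s^3 - 7.2*s^2 + 28.78*s - 28.924 = (s - 1.4)(s^2 - 5.8*s + 20.66). Poles: 1.4, 2.9 + 3.5j, 2.9 - 3.5j. Unstable (3 pole(s) in RHP)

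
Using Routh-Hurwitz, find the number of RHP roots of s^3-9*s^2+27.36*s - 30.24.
Routh array:
s^3: [1, 27.36]; s^2: [-9, -30.24]; s^1: [24]; s^0: [-30.24]
First column: [1, -9, 24, -30.24]. Sign changes = RHP roots = 3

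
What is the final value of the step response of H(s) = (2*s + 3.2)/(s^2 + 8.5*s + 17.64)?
FVT: lim_{t→∞} y(t) = lim_{s→0} s*Y(s) where Y(s) = H(s)/s.
= lim_{s→0} H(s) = H(0) = num(0)/den(0) = 3.2/17.64 = 0.1814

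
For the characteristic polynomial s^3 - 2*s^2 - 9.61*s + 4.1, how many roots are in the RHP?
s^3 - 2*s^2 - 9.61*s + 4.1 = (s - 0.4)(s - 4.1)(s + 2.5). Poles: -2.5, 0.4, 4.1. RHP poles (Re>0): 2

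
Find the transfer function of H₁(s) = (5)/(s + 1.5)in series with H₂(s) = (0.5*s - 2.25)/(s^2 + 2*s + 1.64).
Series: H = H₁ · H₂ = (n₁·n₂)/(d₁·d₂).
Num: n₁·n₂ = 2.5*s - 11.25. Den: d₁·d₂ = s^3 + 3.5*s^2 + 4.64*s + 2.46.
H(s) = (2.5*s - 11.25)/(s^3 + 3.5*s^2 + 4.64*s + 2.46)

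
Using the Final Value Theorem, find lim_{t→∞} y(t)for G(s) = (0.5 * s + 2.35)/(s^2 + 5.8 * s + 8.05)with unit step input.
FVT: lim_{t→∞} y(t) = lim_{s→0} s*Y(s) where Y(s) = G(s)/s.
= lim_{s→0} G(s) = G(0) = num(0)/den(0) = 2.35/8.05 = 0.2919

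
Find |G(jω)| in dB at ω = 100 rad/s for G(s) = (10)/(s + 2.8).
Substitute s = j*100: G(j100) = 0.00279781 - 0.0999217j.
|G(j100)| = sqrt(Re² + Im²) = 0.09996.
20*log₁₀(0.09996) = -20.00 dB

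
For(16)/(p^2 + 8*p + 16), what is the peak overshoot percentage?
Standard form: ωn²/(p²+2ζωn·p+ωn²) → ωn = 4, ζ = 1.
ζ ≥ 1, so the response is non-oscillatory: peak overshoot = 0%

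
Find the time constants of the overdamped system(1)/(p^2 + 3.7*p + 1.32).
Overdamped: real poles at -0.4, -3.3. τ = -1/pole → τ₁ = 2.5, τ₂ = 0.303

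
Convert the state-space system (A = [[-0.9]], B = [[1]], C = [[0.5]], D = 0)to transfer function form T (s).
T(s) = C(sI - A)⁻¹B + D.
Characteristic polynomial det(sI - A) = s + 0.9.
Numerator from C·adj(sI-A)·B + D·det(sI-A) = 0.5.
T(s) = (0.5)/(s + 0.9)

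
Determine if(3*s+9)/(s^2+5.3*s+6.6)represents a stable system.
Denominator: s^2 + 5.3*s + 6.6 = (s + 2)(s + 3.3). Poles: -2, -3.3. All Re(p)<0: Yes (stable)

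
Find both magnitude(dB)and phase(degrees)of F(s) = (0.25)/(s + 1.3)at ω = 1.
Substitute s = j*1: F(j1) = 0.120818 - 0.0929368j.
|F| = 20*log₁₀(sqrt(Re²+Im²)) = -16.34 dB.
∠F = atan2(Im, Re) = -37.57°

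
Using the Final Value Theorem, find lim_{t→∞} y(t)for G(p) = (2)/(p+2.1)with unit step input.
FVT: lim_{t→∞} y(t) = lim_{p→0} p*Y(p) where Y(p) = G(p)/p.
= lim_{p→0} G(p) = G(0) = num(0)/den(0) = 2/2.1 = 0.9524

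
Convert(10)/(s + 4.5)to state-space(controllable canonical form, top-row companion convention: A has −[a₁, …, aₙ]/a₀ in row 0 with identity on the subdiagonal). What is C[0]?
Reachable canonical form: C = numerator coefficients (right-aligned, zero-padded to length n).
num = 10, C = [[10]].
C[0] = 10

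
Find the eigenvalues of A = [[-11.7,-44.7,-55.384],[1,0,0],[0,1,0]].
Eigenvalues solve det(λI - A) = 0.
Characteristic polynomial: λ^3 + 11.7*λ^2 + 44.7*λ + 55.384 = 0.
Factor: (λ + 4.3)(λ + 2.8)(λ + 4.6) = 0.
Roots: -2.8, -4.3, -4.6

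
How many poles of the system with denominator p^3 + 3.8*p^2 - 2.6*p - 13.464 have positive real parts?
p^3 + 3.8*p^2 - 2.6*p - 13.464 = (p - 1.8)(p + 3.4)(p + 2.2). Poles: -2.2, -3.4, 1.8. RHP poles (Re>0): 1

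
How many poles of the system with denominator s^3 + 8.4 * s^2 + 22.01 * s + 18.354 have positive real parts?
s^3 + 8.4*s^2 + 22.01*s + 18.354 = (s + 2.3)(s + 1.9)(s + 4.2). Poles: -1.9, -2.3, -4.2. RHP poles (Re>0): 0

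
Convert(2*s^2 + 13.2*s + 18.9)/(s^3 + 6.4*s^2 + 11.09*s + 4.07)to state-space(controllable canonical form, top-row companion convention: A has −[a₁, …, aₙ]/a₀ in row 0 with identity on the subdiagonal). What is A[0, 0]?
Reachable canonical form for den = s^3 + 6.4*s^2 + 11.09*s + 4.07: top row of A = -[a₁,a₂,...,aₙ]/a₀, ones on the subdiagonal, zeros elsewhere.
A = [[-6.4, -11.09, -4.07], [1, 0, 0], [0, 1, 0]].
A[0,0] = -6.4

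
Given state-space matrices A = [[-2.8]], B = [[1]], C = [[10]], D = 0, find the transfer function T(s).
T(s) = C(sI - A)⁻¹B + D.
Characteristic polynomial det(sI - A) = s + 2.8.
Numerator from C·adj(sI-A)·B + D·det(sI-A) = 10.
T(s) = (10)/(s + 2.8)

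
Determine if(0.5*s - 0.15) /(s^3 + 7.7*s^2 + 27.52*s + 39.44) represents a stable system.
Denominator: s^3 + 7.7*s^2 + 27.52*s + 39.44 = (s + 2.9)(s^2 + 4.8*s + 13.6). Poles: -2.4 + 2.8j, -2.4 - 2.8j, -2.9. All Re(p)<0: Yes (stable)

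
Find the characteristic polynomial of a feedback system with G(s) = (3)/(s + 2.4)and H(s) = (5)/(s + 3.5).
Characteristic poly = G_den * H_den + G_num * H_num = (s^2 + 5.9*s + 8.4) + (15) = s^2 + 5.9*s + 23.4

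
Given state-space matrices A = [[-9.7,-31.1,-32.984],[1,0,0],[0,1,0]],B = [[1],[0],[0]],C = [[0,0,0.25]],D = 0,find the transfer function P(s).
P(s) = C(sI - A)⁻¹B + D.
Characteristic polynomial det(sI - A) = s^3 + 9.7*s^2 + 31.1*s + 32.984.
Numerator from C·adj(sI-A)·B + D·det(sI-A) = 0.25.
P(s) = (0.25)/(s^3 + 9.7*s^2 + 31.1*s + 32.984)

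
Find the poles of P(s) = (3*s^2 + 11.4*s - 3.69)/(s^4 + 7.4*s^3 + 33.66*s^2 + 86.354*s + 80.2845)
Set denominator = 0: s^4 + 7.4*s^3 + 33.66*s^2 + 86.354*s + 80.2845 = (s + 2.7)(s + 1.9)(s^2 + 2.8*s + 15.65) = 0 → Poles: -1.4 + 3.7j, -1.4 - 3.7j, -1.9, -2.7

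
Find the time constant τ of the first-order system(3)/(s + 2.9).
First-order system: τ = -1/pole. Pole = -2.9. τ = -1/(-2.9) = 0.3448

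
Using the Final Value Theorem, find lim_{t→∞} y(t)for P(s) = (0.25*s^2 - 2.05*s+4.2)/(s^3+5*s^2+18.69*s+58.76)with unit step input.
FVT: lim_{t→∞} y(t) = lim_{s→0} s*Y(s) where Y(s) = P(s)/s.
= lim_{s→0} P(s) = P(0) = num(0)/den(0) = 4.2/58.76 = 0.07148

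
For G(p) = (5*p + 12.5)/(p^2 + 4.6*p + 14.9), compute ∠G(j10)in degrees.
Substitute p = j*10: G(j10) = 0.132106 - 0.516135j.
∠G(j10) = atan2(Im, Re) = atan2(-0.516135, 0.132106) = -75.64°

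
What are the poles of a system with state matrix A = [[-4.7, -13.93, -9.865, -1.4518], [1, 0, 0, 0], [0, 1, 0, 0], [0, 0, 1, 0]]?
Eigenvalues solve det(λI - A) = 0.
Characteristic polynomial: λ^4 + 4.7*λ^3 + 13.93*λ^2 + 9.865*λ + 1.4518 = 0.
Factor: (λ + 0.2)(λ + 0.7)(λ^2 + 3.8*λ + 10.37) = 0.
Roots: -0.2, -0.7, -1.9 + 2.6j, -1.9 - 2.6j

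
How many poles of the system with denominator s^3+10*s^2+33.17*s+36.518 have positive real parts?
s^3 + 10*s^2 + 33.17*s + 36.518 = (s + 3.1)(s + 3.8)(s + 3.1). Poles: -3.1, -3.1, -3.8. RHP poles (Re>0): 0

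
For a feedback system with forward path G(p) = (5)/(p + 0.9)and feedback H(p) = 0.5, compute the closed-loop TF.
Closed-loop T = G/(1+GH).
Numerator: G_num * H_den = 5.
Denominator: G_den * H_den + G_num * H_num = (p + 0.9) + (2.5) = p + 3.4.
T(p) = (5)/(p + 3.4)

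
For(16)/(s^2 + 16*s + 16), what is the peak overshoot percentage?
Standard form: ωn²/(s²+2ζωn·s+ωn²) → ωn = 4, ζ = 2.
ζ ≥ 1, so the response is non-oscillatory: peak overshoot = 0%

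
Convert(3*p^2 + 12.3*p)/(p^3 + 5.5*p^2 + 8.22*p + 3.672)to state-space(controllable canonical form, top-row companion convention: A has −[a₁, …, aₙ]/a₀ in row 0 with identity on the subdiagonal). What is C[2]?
Reachable canonical form: C = numerator coefficients (right-aligned, zero-padded to length n).
num = 3*p^2 + 12.3*p, C = [[3, 12.3, 0]].
C[2] = 0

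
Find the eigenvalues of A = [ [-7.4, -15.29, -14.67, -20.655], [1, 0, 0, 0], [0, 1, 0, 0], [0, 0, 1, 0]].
Eigenvalues solve det(λI - A) = 0.
Characteristic polynomial: λ^4 + 7.4*λ^3 + 15.29*λ^2 + 14.67*λ + 20.655 = 0.
Factor: (λ + 4.5)(λ + 2.7)(λ^2 + 0.2*λ + 1.7) = 0.
Roots: -0.1 + 1.3j, -0.1 - 1.3j, -2.7, -4.5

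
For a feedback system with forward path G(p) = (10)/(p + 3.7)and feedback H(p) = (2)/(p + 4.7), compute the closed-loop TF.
Closed-loop T = G/(1+GH).
Numerator: G_num * H_den = 10*p + 47.
Denominator: G_den * H_den + G_num * H_num = (p^2 + 8.4*p + 17.39) + (20) = p^2 + 8.4*p + 37.39.
T(p) = (10*p + 47)/(p^2 + 8.4*p + 37.39)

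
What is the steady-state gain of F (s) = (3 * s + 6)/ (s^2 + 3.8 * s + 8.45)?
DC gain = F(0) = num(0)/den(0) = 6/8.45 = 0.7101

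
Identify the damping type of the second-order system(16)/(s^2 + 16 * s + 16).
Standard form: ωn²/(s²+2ζωn·s+ωn²) gives ωn=4, ζ=2.
Overdamped (ζ = 2 > 1)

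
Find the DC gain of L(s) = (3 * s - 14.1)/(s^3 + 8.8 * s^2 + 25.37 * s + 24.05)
DC gain = L(0) = num(0)/den(0) = -14.1/24.05 = -0.5863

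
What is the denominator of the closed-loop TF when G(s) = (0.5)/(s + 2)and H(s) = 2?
Characteristic poly = G_den * H_den + G_num * H_num = (s + 2) + (1) = s + 3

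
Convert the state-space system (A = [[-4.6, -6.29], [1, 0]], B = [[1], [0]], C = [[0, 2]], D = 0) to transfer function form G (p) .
G(p) = C(pI - A)⁻¹B + D.
Characteristic polynomial det(pI - A) = p^2 + 4.6*p + 6.29.
Numerator from C·adj(pI-A)·B + D·det(pI-A) = 2.
G(p) = (2)/(p^2 + 4.6*p + 6.29)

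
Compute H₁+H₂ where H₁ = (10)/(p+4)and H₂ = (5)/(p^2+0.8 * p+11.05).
Parallel: H = H₁ + H₂ = (n₁·d₂ + n₂·d₁)/(d₁·d₂).
n₁·d₂ = 10*p^2 + 8*p + 110.5. n₂·d₁ = 5*p + 20. Sum = 10*p^2 + 13*p + 130.5. d₁·d₂ = p^3 + 4.8*p^2 + 14.25*p + 44.2.
H(p) = (10*p^2 + 13*p + 130.5)/(p^3 + 4.8*p^2 + 14.25*p + 44.2)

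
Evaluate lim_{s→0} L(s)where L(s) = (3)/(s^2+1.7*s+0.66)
DC gain = L(0) = num(0)/den(0) = 3/0.66 = 4.545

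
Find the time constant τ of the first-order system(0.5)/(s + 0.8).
First-order system: τ = -1/pole. Pole = -0.8. τ = -1/(-0.8) = 1.25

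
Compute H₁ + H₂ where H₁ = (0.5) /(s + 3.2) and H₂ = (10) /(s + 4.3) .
Parallel: H = H₁ + H₂ = (n₁·d₂ + n₂·d₁)/(d₁·d₂).
n₁·d₂ = 0.5*s + 2.15. n₂·d₁ = 10*s + 32. Sum = 10.5*s + 34.15. d₁·d₂ = s^2 + 7.5*s + 13.76.
H(s) = (10.5*s + 34.15)/(s^2 + 7.5*s + 13.76)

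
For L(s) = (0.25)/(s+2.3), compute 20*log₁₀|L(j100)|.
Substitute s = j*100: L(j100) = 5.74696e-05 - 0.00249868j.
|L(j100)| = sqrt(Re² + Im²) = 0.002499.
20*log₁₀(0.002499) = -52.04 dB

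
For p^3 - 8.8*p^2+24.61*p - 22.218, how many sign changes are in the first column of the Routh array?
Routh array:
p^3: [1, 24.61]; p^2: [-8.8, -22.218]; p^1: [22.0852]; p^0: [-22.218]
First column: [1, -8.8, 22.0852, -22.218]. Sign changes = 3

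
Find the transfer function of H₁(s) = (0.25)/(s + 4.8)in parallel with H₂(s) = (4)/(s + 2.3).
Parallel: H = H₁ + H₂ = (n₁·d₂ + n₂·d₁)/(d₁·d₂).
n₁·d₂ = 0.25*s + 0.575. n₂·d₁ = 4*s + 19.2. Sum = 4.25*s + 19.775. d₁·d₂ = s^2 + 7.1*s + 11.04.
H(s) = (4.25*s + 19.775)/(s^2 + 7.1*s + 11.04)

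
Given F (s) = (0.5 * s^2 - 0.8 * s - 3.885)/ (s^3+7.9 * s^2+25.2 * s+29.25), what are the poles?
Set denominator = 0: s^3 + 7.9*s^2 + 25.2*s + 29.25 = (s + 2.5)(s^2 + 5.4*s + 11.7) = 0 → Poles: -2.5, -2.7 + 2.1j, -2.7 - 2.1j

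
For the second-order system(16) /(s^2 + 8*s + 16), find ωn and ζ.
Standard form: ωn²/(s²+2ζωn·s+ωn²).
const=16=ωn² → ωn=4, s coeff=8=2ζωn → ζ=1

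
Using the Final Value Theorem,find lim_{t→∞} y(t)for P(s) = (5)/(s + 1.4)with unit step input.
FVT: lim_{t→∞} y(t) = lim_{s→0} s*Y(s) where Y(s) = P(s)/s.
= lim_{s→0} P(s) = P(0) = num(0)/den(0) = 5/1.4 = 3.571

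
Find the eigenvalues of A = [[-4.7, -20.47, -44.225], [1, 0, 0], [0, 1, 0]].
Eigenvalues solve det(λI - A) = 0.
Characteristic polynomial: λ^3 + 4.7*λ^2 + 20.47*λ + 44.225 = 0.
Factor: (λ + 2.9)(λ^2 + 1.8*λ + 15.25) = 0.
Roots: -0.9 + 3.8j, -0.9 - 3.8j, -2.9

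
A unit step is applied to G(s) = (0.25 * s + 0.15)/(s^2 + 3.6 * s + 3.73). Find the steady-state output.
FVT: lim_{t→∞} y(t) = lim_{s→0} s*Y(s) where Y(s) = G(s)/s.
= lim_{s→0} G(s) = G(0) = num(0)/den(0) = 0.15/3.73 = 0.04021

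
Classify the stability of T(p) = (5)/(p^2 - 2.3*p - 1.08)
Denominator: p^2 - 2.3*p - 1.08 = (p - 2.7)(p + 0.4). Poles: -0.4, 2.7. Unstable (1 pole(s) in RHP)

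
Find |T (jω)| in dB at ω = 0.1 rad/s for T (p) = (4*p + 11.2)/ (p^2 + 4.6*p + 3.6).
Substitute p = j*0.1: T(j0.1) = 3.08343 - 0.283671j.
|T(j0.1)| = sqrt(Re² + Im²) = 3.096.
20*log₁₀(3.096) = 9.82 dB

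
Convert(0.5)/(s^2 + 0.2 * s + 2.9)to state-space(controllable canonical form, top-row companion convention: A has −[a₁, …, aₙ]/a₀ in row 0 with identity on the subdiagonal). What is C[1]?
Reachable canonical form: C = numerator coefficients (right-aligned, zero-padded to length n).
num = 0.5, C = [[0, 0.5]].
C[1] = 0.5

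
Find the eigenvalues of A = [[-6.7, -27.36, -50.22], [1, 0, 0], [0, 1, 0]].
Eigenvalues solve det(λI - A) = 0.
Characteristic polynomial: λ^3 + 6.7*λ^2 + 27.36*λ + 50.22 = 0.
Factor: (λ + 3.1)(λ^2 + 3.6*λ + 16.2) = 0.
Roots: -1.8 + 3.6j, -1.8 - 3.6j, -3.1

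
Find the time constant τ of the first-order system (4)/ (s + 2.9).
First-order system: τ = -1/pole. Pole = -2.9. τ = -1/(-2.9) = 0.3448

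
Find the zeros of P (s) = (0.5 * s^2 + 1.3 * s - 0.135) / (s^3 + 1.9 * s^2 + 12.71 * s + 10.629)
Set numerator = 0: 0.5*s^2 + 1.3*s - 0.135 = 0.5*(s - 0.1)(s + 2.7) = 0 → Zeros: -2.7, 0.1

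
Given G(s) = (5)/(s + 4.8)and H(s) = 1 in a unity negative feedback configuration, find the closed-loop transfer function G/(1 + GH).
Closed-loop T = G/(1+GH).
Numerator: G_num * H_den = 5.
Denominator: G_den * H_den + G_num * H_num = (s + 4.8) + (5) = s + 9.8.
T(s) = (5)/(s + 9.8)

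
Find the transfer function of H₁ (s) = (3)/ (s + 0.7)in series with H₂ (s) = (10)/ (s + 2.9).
Series: H = H₁ · H₂ = (n₁·n₂)/(d₁·d₂).
Num: n₁·n₂ = 30. Den: d₁·d₂ = s^2 + 3.6*s + 2.03.
H(s) = (30)/(s^2 + 3.6*s + 2.03)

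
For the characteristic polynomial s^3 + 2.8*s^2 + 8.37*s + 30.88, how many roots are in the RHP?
s^3 + 2.8*s^2 + 8.37*s + 30.88 = (s + 3.2)(s^2 - 0.4*s + 9.65). Poles: -3.2, 0.2 + 3.1j, 0.2 - 3.1j. RHP poles (Re>0): 2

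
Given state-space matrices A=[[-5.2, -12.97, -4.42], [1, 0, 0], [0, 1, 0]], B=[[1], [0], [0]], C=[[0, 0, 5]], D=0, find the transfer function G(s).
G(s) = C(sI - A)⁻¹B + D.
Characteristic polynomial det(sI - A) = s^3 + 5.2*s^2 + 12.97*s + 4.42.
Numerator from C·adj(sI-A)·B + D·det(sI-A) = 5.
G(s) = (5)/(s^3 + 5.2*s^2 + 12.97*s + 4.42)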